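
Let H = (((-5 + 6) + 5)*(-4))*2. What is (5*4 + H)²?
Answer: 784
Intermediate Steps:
H = -48 (H = ((1 + 5)*(-4))*2 = (6*(-4))*2 = -24*2 = -48)
(5*4 + H)² = (5*4 - 48)² = (20 - 48)² = (-28)² = 784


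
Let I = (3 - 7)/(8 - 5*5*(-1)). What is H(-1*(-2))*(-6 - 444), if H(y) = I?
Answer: 600/11 ≈ 54.545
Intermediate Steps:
I = -4/33 (I = -4/(8 - 25*(-1)) = -4/(8 + 25) = -4/33 ≈ -0.12121)
H(y) = -4/33
H(-1*(-2))*(-6 - 444) = -4*(-6 - 444)/33 = -4/33*(-450) = 600/11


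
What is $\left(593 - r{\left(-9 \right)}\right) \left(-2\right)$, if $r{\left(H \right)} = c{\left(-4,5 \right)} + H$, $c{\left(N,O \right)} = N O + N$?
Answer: $-1252$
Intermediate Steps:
$c{\left(N,O \right)} = N + N O$
$r{\left(H \right)} = -24 + H$ ($r{\left(H \right)} = - 4 \left(1 + 5\right) + H = \left(-4\right) 6 + H = -24 + H$)
$\left(593 - r{\left(-9 \right)}\right) \left(-2\right) = \left(593 - \left(-24 - 9\right)\right) \left(-2\right) = \left(593 - -33\right) \left(-2\right) = \left(593 + 33\right) \left(-2\right) = 626 \left(-2\right) = -1252$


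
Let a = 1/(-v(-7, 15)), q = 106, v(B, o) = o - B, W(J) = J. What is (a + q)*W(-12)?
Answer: -13986/11 ≈ -1271.5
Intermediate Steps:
a = -1/22 (a = 1/(-(15 - 1*(-7))) = 1/(-(15 + 7)) = 1/(-1*22) = 1/(-22) = -1/22 ≈ -0.045455)
(a + q)*W(-12) = (-1/22 + 106)*(-12) = (2331/22)*(-12) = -13986/11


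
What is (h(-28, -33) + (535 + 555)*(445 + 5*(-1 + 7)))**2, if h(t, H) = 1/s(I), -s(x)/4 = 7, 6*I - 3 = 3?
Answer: 210162980006001/784 ≈ 2.6807e+11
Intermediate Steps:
I = 1 (I = 1/2 + (1/6)*3 = 1/2 + 1/2 = 1)
s(x) = -28 (s(x) = -4*7 = -28)
h(t, H) = -1/28 (h(t, H) = 1/(-28) = -1/28)
(h(-28, -33) + (535 + 555)*(445 + 5*(-1 + 7)))**2 = (-1/28 + (535 + 555)*(445 + 5*(-1 + 7)))**2 = (-1/28 + 1090*(445 + 5*6))**2 = (-1/28 + 1090*(445 + 30))**2 = (-1/28 + 1090*475)**2 = (-1/28 + 517750)**2 = (14496999/28)**2 = 210162980006001/784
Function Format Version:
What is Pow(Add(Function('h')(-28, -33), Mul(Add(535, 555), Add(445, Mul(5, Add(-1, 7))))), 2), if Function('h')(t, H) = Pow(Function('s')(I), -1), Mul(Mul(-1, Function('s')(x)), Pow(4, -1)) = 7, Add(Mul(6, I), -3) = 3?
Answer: Rational(210162980006001, 784) ≈ 2.6807e+11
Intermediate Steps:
I = 1 (I = Add(Rational(1, 2), Mul(Rational(1, 6), 3)) = Add(Rational(1, 2), Rational(1, 2)) = 1)
Function('s')(x) = -28 (Function('s')(x) = Mul(-4, 7) = -28)
Function('h')(t, H) = Rational(-1, 28) (Function('h')(t, H) = Pow(-28, -1) = Rational(-1, 28))
Pow(Add(Function('h')(-28, -33), Mul(Add(535, 555), Add(445, Mul(5, Add(-1, 7))))), 2) = Pow(Add(Rational(-1, 28), Mul(Add(535, 555), Add(445, Mul(5, Add(-1, 7))))), 2) = Pow(Add(Rational(-1, 28), Mul(1090, Add(445, Mul(5, 6)))), 2) = Pow(Add(Rational(-1, 28), Mul(1090, Add(445, 30))), 2) = Pow(Add(Rational(-1, 28), Mul(1090, 475)), 2) = Pow(Add(Rational(-1, 28), 517750), 2) = Pow(Rational(14496999, 28), 2) = Rational(210162980006001, 784)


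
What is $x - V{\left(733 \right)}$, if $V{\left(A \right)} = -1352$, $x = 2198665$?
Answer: $2200017$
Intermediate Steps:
$x - V{\left(733 \right)} = 2198665 - -1352 = 2198665 + 1352 = 2200017$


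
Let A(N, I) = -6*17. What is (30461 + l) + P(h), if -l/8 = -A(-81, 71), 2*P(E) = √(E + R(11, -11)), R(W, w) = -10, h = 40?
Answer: 29645 + √30/2 ≈ 29648.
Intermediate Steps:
A(N, I) = -102
P(E) = √(-10 + E)/2 (P(E) = √(E - 10)/2 = √(-10 + E)/2)
l = -816 (l = -(-8)*(-102) = -8*102 = -816)
(30461 + l) + P(h) = (30461 - 816) + √(-10 + 40)/2 = 29645 + √30/2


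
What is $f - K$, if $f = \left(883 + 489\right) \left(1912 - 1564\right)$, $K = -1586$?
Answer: $479042$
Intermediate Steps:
$f = 477456$ ($f = 1372 \cdot 348 = 477456$)
$f - K = 477456 - -1586 = 477456 + 1586 = 479042$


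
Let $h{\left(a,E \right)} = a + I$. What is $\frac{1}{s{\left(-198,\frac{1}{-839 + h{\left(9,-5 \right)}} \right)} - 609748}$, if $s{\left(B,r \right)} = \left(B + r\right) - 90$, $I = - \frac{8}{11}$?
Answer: $- \frac{9138}{5574508979} \approx -1.6392 \cdot 10^{-6}$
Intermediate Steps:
$I = - \frac{8}{11}$ ($I = \left(-8\right) \frac{1}{11} = - \frac{8}{11} \approx -0.72727$)
$h{\left(a,E \right)} = - \frac{8}{11} + a$ ($h{\left(a,E \right)} = a - \frac{8}{11} = - \frac{8}{11} + a$)
$s{\left(B,r \right)} = -90 + B + r$
$\frac{1}{s{\left(-198,\frac{1}{-839 + h{\left(9,-5 \right)}} \right)} - 609748} = \frac{1}{\left(-90 - 198 + \frac{1}{-839 + \left(- \frac{8}{11} + 9\right)}\right) - 609748} = \frac{1}{\left(-90 - 198 + \frac{1}{-839 + \frac{91}{11}}\right) - 609748} = \frac{1}{\left(-90 - 198 + \frac{1}{- \frac{9138}{11}}\right) - 609748} = \frac{1}{\left(-90 - 198 - \frac{11}{9138}\right) - 609748} = \frac{1}{- \frac{2631755}{9138} - 609748} = \frac{1}{- \frac{5574508979}{9138}} = - \frac{9138}{5574508979}$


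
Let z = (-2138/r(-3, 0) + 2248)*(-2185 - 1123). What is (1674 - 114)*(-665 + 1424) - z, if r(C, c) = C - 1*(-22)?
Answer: 156715552/19 ≈ 8.2482e+6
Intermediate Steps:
r(C, c) = 22 + C (r(C, c) = C + 22 = 22 + C)
z = -134218792/19 (z = (-2138/(22 - 3) + 2248)*(-2185 - 1123) = (-2138/19 + 2248)*(-3308) = (40574/19)*(-3308) = -134218792/19 ≈ -7.0641e+6)
(1674 - 114)*(-665 + 1424) - z = (1674 - 114)*(-665 + 1424) - 1*(-134218792/19) = 1560*759 + 134218792/19 = 1184040 + 134218792/19 = 156715552/19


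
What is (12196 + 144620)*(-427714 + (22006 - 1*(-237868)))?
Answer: -26319997440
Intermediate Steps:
(12196 + 144620)*(-427714 + (22006 - 1*(-237868))) = 156816*(-427714 + (22006 + 237868)) = 156816*(-427714 + 259874) = 156816*(-167840) = -26319997440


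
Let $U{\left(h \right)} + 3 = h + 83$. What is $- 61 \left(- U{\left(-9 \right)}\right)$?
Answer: $4331$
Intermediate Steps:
$U{\left(h \right)} = 80 + h$ ($U{\left(h \right)} = -3 + \left(h + 83\right) = -3 + \left(83 + h\right) = 80 + h$)
$- 61 \left(- U{\left(-9 \right)}\right) = - 61 \left(- (80 - 9)\right) = - 61 \left(\left(-1\right) 71\right) = \left(-61\right) \left(-71\right) = 4331$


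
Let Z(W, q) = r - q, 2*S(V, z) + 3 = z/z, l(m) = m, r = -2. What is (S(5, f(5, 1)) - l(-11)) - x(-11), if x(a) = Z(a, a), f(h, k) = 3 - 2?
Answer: 1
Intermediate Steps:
f(h, k) = 1
S(V, z) = -1 (S(V, z) = -3/2 + (z/z)/2 = -3/2 + (½)*1 = -3/2 + ½ = -1)
Z(W, q) = -2 - q
x(a) = -2 - a
(S(5, f(5, 1)) - l(-11)) - x(-11) = (-1 - 1*(-11)) - (-2 - 1*(-11)) = (-1 + 11) - (-2 + 11) = 10 - 1*9 = 10 - 9 = 1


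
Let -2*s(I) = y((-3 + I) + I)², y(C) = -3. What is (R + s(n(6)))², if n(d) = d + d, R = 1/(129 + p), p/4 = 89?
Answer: 19035769/940900 ≈ 20.231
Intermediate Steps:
p = 356 (p = 4*89 = 356)
R = 1/485 (R = 1/(129 + 356) = 1/485 ≈ 0.0020619)
n(d) = 2*d
s(I) = -9/2 (s(I) = -½*(-3)² = -½*9 = -9/2)
(R + s(n(6)))² = (1/485 - 9/2)² = (-4363/970)² = 19035769/940900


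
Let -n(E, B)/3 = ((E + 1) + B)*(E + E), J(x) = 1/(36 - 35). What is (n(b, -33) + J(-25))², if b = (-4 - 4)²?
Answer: 150970369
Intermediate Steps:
J(x) = 1 (J(x) = 1/1 = 1)
b = 64 (b = (-8)² = 64)
n(E, B) = -6*E*(1 + B + E) (n(E, B) = -3*((E + 1) + B)*(E + E) = -3*((1 + E) + B)*2*E = -3*(1 + B + E)*2*E = -6*E*(1 + B + E))
(n(b, -33) + J(-25))² = (-6*64*(1 - 33 + 64) + 1)² = (-6*64*32 + 1)² = (-12288 + 1)² = (-12287)² = 150970369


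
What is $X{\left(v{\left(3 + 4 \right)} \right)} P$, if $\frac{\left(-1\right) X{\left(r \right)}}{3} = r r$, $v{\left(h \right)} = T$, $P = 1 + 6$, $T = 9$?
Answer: $-1701$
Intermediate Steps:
$P = 7$
$v{\left(h \right)} = 9$
$X{\left(r \right)} = - 3 r^{2}$ ($X{\left(r \right)} = - 3 r r = - 3 r^{2}$)
$X{\left(v{\left(3 + 4 \right)} \right)} P = - 3 \cdot 9^{2} \cdot 7 = \left(-3\right) 81 \cdot 7 = \left(-243\right) 7 = -1701$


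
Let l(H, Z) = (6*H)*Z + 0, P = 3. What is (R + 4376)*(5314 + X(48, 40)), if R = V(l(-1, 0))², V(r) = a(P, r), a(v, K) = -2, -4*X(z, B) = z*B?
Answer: 21172920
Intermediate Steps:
X(z, B) = -B*z/4 (X(z, B) = -z*B/4 = -B*z/4)
l(H, Z) = 6*H*Z (l(H, Z) = 6*H*Z + 0 = 6*H*Z)
V(r) = -2
R = 4 (R = (-2)² = 4)
(R + 4376)*(5314 + X(48, 40)) = (4 + 4376)*(5314 - ¼*40*48) = 4380*(5314 - 480) = 4380*4834 = 21172920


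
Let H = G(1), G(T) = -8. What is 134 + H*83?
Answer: -530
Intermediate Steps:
H = -8
134 + H*83 = 134 - 8*83 = 134 - 664 = -530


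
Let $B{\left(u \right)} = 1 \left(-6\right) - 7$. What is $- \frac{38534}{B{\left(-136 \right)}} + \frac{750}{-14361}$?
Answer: $\frac{184459008}{62231} \approx 2964.1$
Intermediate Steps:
$B{\left(u \right)} = -13$ ($B{\left(u \right)} = -6 - 7 = -13$)
$- \frac{38534}{B{\left(-136 \right)}} + \frac{750}{-14361} = - \frac{38534}{-13} + \frac{750}{-14361} = \left(-38534\right) \left(- \frac{1}{13}\right) + 750 \left(- \frac{1}{14361}\right) = \frac{38534}{13} - \frac{250}{4787} = \frac{184459008}{62231}$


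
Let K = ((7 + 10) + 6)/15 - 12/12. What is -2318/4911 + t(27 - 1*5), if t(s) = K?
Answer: 502/8185 ≈ 0.061332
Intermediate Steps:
K = 8/15 (K = (17 + 6)*(1/15) - 12*1/12 = 23*(1/15) - 1 = 23/15 - 1 = 8/15 ≈ 0.53333)
t(s) = 8/15
-2318/4911 + t(27 - 1*5) = -2318/4911 + 8/15 = 502/8185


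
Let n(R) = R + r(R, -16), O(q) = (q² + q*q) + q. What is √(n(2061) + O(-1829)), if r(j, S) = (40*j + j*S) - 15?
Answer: 3*√748907 ≈ 2596.2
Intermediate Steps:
r(j, S) = -15 + 40*j + S*j (r(j, S) = (40*j + S*j) - 15 = -15 + 40*j + S*j)
O(q) = q + 2*q² (O(q) = (q² + q²) + q = 2*q² + q = q + 2*q²)
n(R) = -15 + 25*R (n(R) = R + (-15 + 40*R - 16*R) = R + (-15 + 24*R) = -15 + 25*R)
√(n(2061) + O(-1829)) = √((-15 + 25*2061) - 1829*(1 + 2*(-1829))) = √((-15 + 51525) - 1829*(1 - 3658)) = √(51510 - 1829*(-3657)) = √(51510 + 6688653) = √6740163 = 3*√748907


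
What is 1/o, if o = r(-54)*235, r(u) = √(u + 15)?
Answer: -I*√39/9165 ≈ -0.0006814*I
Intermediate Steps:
r(u) = √(15 + u)
o = 235*I*√39 (o = √(15 - 54)*235 = √(-39)*235 = (I*√39)*235 = 235*I*√39 ≈ 1467.6*I)
1/o = 1/(235*I*√39) = -I*√39/9165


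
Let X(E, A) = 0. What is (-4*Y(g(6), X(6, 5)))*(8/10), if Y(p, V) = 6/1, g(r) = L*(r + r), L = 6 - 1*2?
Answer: -96/5 ≈ -19.200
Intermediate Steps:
L = 4 (L = 6 - 2 = 4)
g(r) = 8*r (g(r) = 4*(r + r) = 4*(2*r) = 8*r)
Y(p, V) = 6 (Y(p, V) = 6*1 = 6)
(-4*Y(g(6), X(6, 5)))*(8/10) = (-4*6)*(8/10) = -192/10 = -24*⅘ = -96/5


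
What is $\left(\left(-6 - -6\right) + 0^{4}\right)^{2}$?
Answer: $0$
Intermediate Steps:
$\left(\left(-6 - -6\right) + 0^{4}\right)^{2} = \left(\left(-6 + 6\right) + 0\right)^{2} = \left(0 + 0\right)^{2} = 0^{2} = 0$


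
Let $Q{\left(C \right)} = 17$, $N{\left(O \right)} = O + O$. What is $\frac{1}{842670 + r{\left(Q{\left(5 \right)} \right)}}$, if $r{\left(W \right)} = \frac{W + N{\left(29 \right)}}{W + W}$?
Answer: $\frac{34}{28650855} \approx 1.1867 \cdot 10^{-6}$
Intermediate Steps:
$N{\left(O \right)} = 2 O$
$r{\left(W \right)} = \frac{58 + W}{2 W}$ ($r{\left(W \right)} = \frac{W + 2 \cdot 29}{W + W} = \frac{W + 58}{2 W} = \left(58 + W\right) \frac{1}{2 W} = \frac{58 + W}{2 W}$)
$\frac{1}{842670 + r{\left(Q{\left(5 \right)} \right)}} = \frac{1}{842670 + \frac{58 + 17}{2 \cdot 17}} = \frac{1}{842670 + \frac{1}{2} \cdot \frac{1}{17} \cdot 75} = \frac{1}{842670 + \frac{75}{34}} = \frac{1}{\frac{28650855}{34}} = \frac{34}{28650855}$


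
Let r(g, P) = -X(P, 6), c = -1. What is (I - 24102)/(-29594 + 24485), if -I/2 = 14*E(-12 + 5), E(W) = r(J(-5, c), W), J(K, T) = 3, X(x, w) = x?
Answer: 24298/5109 ≈ 4.7559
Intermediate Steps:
r(g, P) = -P
E(W) = -W
I = -196 (I = -28*(-(-12 + 5)) = -28*(-1*(-7)) = -28*7 = -2*98 = -196)
(I - 24102)/(-29594 + 24485) = (-196 - 24102)/(-29594 + 24485) = -24298/(-5109) = -24298*(-1/5109) = 24298/5109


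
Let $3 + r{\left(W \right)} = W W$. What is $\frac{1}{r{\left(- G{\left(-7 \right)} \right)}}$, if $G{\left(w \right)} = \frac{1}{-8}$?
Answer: $- \frac{64}{191} \approx -0.33508$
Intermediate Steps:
$G{\left(w \right)} = - \frac{1}{8}$
$r{\left(W \right)} = -3 + W^{2}$ ($r{\left(W \right)} = -3 + W W = -3 + W^{2}$)
$\frac{1}{r{\left(- G{\left(-7 \right)} \right)}} = \frac{1}{-3 + \left(\left(-1\right) \left(- \frac{1}{8}\right)\right)^{2}} = \frac{1}{-3 + \left(\frac{1}{8}\right)^{2}} = \frac{1}{-3 + \frac{1}{64}} = \frac{1}{- \frac{191}{64}} = - \frac{64}{191}$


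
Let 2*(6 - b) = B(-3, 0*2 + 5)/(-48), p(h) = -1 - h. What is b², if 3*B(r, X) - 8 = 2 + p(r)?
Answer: 21025/576 ≈ 36.502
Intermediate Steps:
B(r, X) = 3 - r/3 (B(r, X) = 8/3 + (2 + (-1 - r))/3 = 8/3 + (1 - r)/3 = 8/3 + (⅓ - r/3) = 3 - r/3)
b = 145/24 (b = 6 - (3 - ⅓*(-3))/(2*(-48)) = 6 - (3 + 1)*(-1)/(2*48) = 6 - 2*(-1)/48 = 6 - ½*(-1/12) = 6 + 1/24 = 145/24 ≈ 6.0417)
b² = (145/24)² = 21025/576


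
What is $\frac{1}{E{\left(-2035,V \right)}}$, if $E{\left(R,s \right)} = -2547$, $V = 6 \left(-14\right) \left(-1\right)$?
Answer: $- \frac{1}{2547} \approx -0.00039262$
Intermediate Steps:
$V = 84$ ($V = \left(-84\right) \left(-1\right) = 84$)
$\frac{1}{E{\left(-2035,V \right)}} = \frac{1}{-2547} = - \frac{1}{2547}$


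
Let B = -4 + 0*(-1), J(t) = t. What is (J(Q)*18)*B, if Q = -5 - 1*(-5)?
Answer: 0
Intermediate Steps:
Q = 0 (Q = -5 + 5 = 0)
B = -4 (B = -4 + 0 = -4)
(J(Q)*18)*B = (0*18)*(-4) = 0*(-4) = 0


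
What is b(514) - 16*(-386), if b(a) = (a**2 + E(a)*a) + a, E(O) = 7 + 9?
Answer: 279110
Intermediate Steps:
E(O) = 16
b(a) = a**2 + 17*a (b(a) = (a**2 + 16*a) + a = a**2 + 17*a)
b(514) - 16*(-386) = 514*(17 + 514) - 16*(-386) = 514*531 + 6176 = 272934 + 6176 = 279110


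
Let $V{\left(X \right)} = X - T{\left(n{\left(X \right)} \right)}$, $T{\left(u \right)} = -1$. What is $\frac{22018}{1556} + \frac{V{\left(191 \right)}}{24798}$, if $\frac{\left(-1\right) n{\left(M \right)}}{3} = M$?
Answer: $\frac{45525093}{3215474} \approx 14.158$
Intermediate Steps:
$n{\left(M \right)} = - 3 M$
$V{\left(X \right)} = 1 + X$ ($V{\left(X \right)} = X - -1 = X + 1 = 1 + X$)
$\frac{22018}{1556} + \frac{V{\left(191 \right)}}{24798} = \frac{22018}{1556} + \frac{1 + 191}{24798} = 22018 \cdot \frac{1}{1556} + 192 \cdot \frac{1}{24798} = \frac{11009}{778} + \frac{32}{4133} = \frac{45525093}{3215474}$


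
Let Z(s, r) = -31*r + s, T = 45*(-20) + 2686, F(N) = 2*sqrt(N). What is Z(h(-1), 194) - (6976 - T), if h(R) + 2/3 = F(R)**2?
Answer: -33626/3 ≈ -11209.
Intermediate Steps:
T = 1786 (T = -900 + 2686 = 1786)
h(R) = -2/3 + 4*R (h(R) = -2/3 + (2*sqrt(R))**2 = -2/3 + 4*R)
Z(s, r) = s - 31*r
Z(h(-1), 194) - (6976 - T) = ((-2/3 + 4*(-1)) - 31*194) - (6976 - 1*1786) = ((-2/3 - 4) - 6014) - (6976 - 1786) = (-14/3 - 6014) - 1*5190 = -18056/3 - 5190 = -33626/3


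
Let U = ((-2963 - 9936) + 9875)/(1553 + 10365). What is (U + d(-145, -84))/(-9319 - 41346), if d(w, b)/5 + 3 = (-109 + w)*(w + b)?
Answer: -1732965073/301912735 ≈ -5.7400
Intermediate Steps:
U = -1512/5959 (U = (-12899 + 9875)/11918 = -3024*1/11918 = -1512/5959 ≈ -0.25373)
d(w, b) = -15 + 5*(-109 + w)*(b + w) (d(w, b) = -15 + 5*((-109 + w)*(w + b)) = -15 + 5*((-109 + w)*(b + w)) = -15 + 5*(-109 + w)*(b + w))
(U + d(-145, -84))/(-9319 - 41346) = (-1512/5959 + (-15 - 545*(-84) - 545*(-145) + 5*(-145)**2 + 5*(-84)*(-145)))/(-9319 - 41346) = (-1512/5959 + (-15 + 45780 + 79025 + 5*21025 + 60900))/(-50665) = (-1512/5959 + (-15 + 45780 + 79025 + 105125 + 60900))*(-1/50665) = (-1512/5959 + 290815)*(-1/50665) = (1732965073/5959)*(-1/50665) = -1732965073/301912735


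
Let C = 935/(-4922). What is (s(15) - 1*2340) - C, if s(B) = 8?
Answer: -11477169/4922 ≈ -2331.8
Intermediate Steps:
C = -935/4922 (C = 935*(-1/4922) = -935/4922 ≈ -0.18996)
(s(15) - 1*2340) - C = (8 - 1*2340) - 1*(-935/4922) = (8 - 2340) + 935/4922 = -2332 + 935/4922 = -11477169/4922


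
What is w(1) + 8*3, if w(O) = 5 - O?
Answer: 28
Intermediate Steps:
w(1) + 8*3 = (5 - 1*1) + 8*3 = (5 - 1) + 24 = 4 + 24 = 28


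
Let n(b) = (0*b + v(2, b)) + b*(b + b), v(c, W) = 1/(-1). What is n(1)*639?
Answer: 639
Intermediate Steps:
v(c, W) = -1
n(b) = -1 + 2*b² (n(b) = (0*b - 1) + b*(b + b) = (0 - 1) + b*(2*b) = -1 + 2*b²)
n(1)*639 = (-1 + 2*1²)*639 = (-1 + 2*1)*639 = (-1 + 2)*639 = 1*639 = 639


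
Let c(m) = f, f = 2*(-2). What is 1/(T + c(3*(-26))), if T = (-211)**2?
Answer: 1/44517 ≈ 2.2463e-5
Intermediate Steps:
f = -4
T = 44521
c(m) = -4
1/(T + c(3*(-26))) = 1/(44521 - 4) = 1/44517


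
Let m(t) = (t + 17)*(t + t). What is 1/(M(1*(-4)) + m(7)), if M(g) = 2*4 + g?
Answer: 1/340 ≈ 0.0029412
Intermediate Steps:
M(g) = 8 + g
m(t) = 2*t*(17 + t) (m(t) = (17 + t)*(2*t) = 2*t*(17 + t))
1/(M(1*(-4)) + m(7)) = 1/((8 + 1*(-4)) + 2*7*(17 + 7)) = 1/((8 - 4) + 2*7*24) = 1/(4 + 336) = 1/340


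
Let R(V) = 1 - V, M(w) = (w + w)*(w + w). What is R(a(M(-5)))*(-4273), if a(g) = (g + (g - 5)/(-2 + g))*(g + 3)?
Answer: 4354558751/98 ≈ 4.4434e+7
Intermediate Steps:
M(w) = 4*w² (M(w) = (2*w)*(2*w) = 4*w²)
a(g) = (3 + g)*(g + (-5 + g)/(-2 + g)) (a(g) = (g + (-5 + g)/(-2 + g))*(3 + g) = (3 + g)*(g + (-5 + g)/(-2 + g)))
R(a(M(-5)))*(-4273) = (1 - (-15 + (4*(-5)²)³ - 32*(-5)² + 2*(4*(-5)²)²)/(-2 + 4*(-5)²))*(-4273) = (1 - (-15 + (4*25)³ - 32*25 + 2*(4*25)²)/(-2 + 4*25))*(-4273) = (1 - (-15 + 100³ - 8*100 + 2*100²)/(-2 + 100))*(-4273) = (1 - (-15 + 1000000 - 800 + 2*10000)/98)*(-4273) = (1 - (-15 + 1000000 - 800 + 20000)/98)*(-4273) = (1 - 1019185/98)*(-4273) = -1019087/98*(-4273) = 4354558751/98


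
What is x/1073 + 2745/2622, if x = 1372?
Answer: 2180923/937802 ≈ 2.3256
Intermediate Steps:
x/1073 + 2745/2622 = 1372/1073 + 2745/2622 = 1372*(1/1073) + 2745*(1/2622) = 1372/1073 + 915/874 = 2180923/937802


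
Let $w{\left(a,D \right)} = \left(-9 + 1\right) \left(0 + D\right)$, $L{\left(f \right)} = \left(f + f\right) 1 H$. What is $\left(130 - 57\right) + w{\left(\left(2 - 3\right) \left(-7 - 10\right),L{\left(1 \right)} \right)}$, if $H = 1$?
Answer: $57$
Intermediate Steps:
$L{\left(f \right)} = 2 f$ ($L{\left(f \right)} = \left(f + f\right) 1 \cdot 1 = 2 f 1 \cdot 1 = 2 f 1 = 2 f$)
$w{\left(a,D \right)} = - 8 D$
$\left(130 - 57\right) + w{\left(\left(2 - 3\right) \left(-7 - 10\right),L{\left(1 \right)} \right)} = \left(130 - 57\right) - 8 \cdot 2 \cdot 1 = 73 - 16 = 57$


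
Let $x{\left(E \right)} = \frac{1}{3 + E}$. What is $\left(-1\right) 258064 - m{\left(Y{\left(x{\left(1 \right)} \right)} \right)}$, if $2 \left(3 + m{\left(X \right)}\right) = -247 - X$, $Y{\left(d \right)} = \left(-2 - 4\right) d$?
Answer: $- \frac{1031753}{4} \approx -2.5794 \cdot 10^{5}$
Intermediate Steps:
$Y{\left(d \right)} = - 6 d$
$m{\left(X \right)} = - \frac{253}{2} - \frac{X}{2}$ ($m{\left(X \right)} = -3 + \frac{-247 - X}{2} = -3 - \left(\frac{247}{2} + \frac{X}{2}\right) = - \frac{253}{2} - \frac{X}{2}$)
$\left(-1\right) 258064 - m{\left(Y{\left(x{\left(1 \right)} \right)} \right)} = \left(-1\right) 258064 - \left(- \frac{253}{2} - \frac{\left(-6\right) \frac{1}{3 + 1}}{2}\right) = -258064 - \left(- \frac{253}{2} - \frac{\left(-6\right) \frac{1}{4}}{2}\right) = -258064 - \left(- \frac{253}{2} - - \frac{3}{4}\right) = -258064 - \left(- \frac{253}{2} + \frac{3}{4}\right) = -258064 - - \frac{503}{4} = -258064 + \frac{503}{4} = - \frac{1031753}{4}$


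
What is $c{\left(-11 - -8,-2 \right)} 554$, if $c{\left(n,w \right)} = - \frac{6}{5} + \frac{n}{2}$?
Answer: $- \frac{7479}{5} \approx -1495.8$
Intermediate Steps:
$c{\left(n,w \right)} = - \frac{6}{5} + \frac{n}{2}$ ($c{\left(n,w \right)} = \left(-6\right) \frac{1}{5} + n \frac{1}{2} = - \frac{6}{5} + \frac{n}{2}$)
$c{\left(-11 - -8,-2 \right)} 554 = \left(- \frac{6}{5} + \frac{-11 - -8}{2}\right) 554 = \left(- \frac{6}{5} + \frac{-11 + 8}{2}\right) 554 = \left(- \frac{6}{5} + \frac{1}{2} \left(-3\right)\right) 554 = \left(- \frac{6}{5} - \frac{3}{2}\right) 554 = \left(- \frac{27}{10}\right) 554 = - \frac{7479}{5}$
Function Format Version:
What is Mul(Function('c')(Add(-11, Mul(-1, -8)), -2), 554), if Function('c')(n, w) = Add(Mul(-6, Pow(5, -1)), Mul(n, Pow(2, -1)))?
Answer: Rational(-7479, 5) ≈ -1495.8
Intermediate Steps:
Function('c')(n, w) = Add(Rational(-6, 5), Mul(Rational(1, 2), n)) (Function('c')(n, w) = Add(Mul(-6, Rational(1, 5)), Mul(n, Rational(1, 2))) = Add(Rational(-6, 5), Mul(Rational(1, 2), n)))
Mul(Function('c')(Add(-11, Mul(-1, -8)), -2), 554) = Mul(Add(Rational(-6, 5), Mul(Rational(1, 2), Add(-11, Mul(-1, -8)))), 554) = Mul(Add(Rational(-6, 5), Mul(Rational(1, 2), Add(-11, 8))), 554) = Mul(Add(Rational(-6, 5), Mul(Rational(1, 2), -3)), 554) = Mul(Add(Rational(-6, 5), Rational(-3, 2)), 554) = Mul(Rational(-27, 10), 554) = Rational(-7479, 5)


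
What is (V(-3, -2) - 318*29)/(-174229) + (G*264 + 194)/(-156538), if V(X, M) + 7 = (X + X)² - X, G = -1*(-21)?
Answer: 219429109/13636729601 ≈ 0.016091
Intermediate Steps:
G = 21
V(X, M) = -7 - X + 4*X² (V(X, M) = -7 + ((X + X)² - X) = -7 + ((2*X)² - X) = -7 + (4*X² - X) = -7 + (-X + 4*X²) = -7 - X + 4*X²)
(V(-3, -2) - 318*29)/(-174229) + (G*264 + 194)/(-156538) = ((-7 - 1*(-3) + 4*(-3)²) - 318*29)/(-174229) + (21*264 + 194)/(-156538) = ((-7 + 3 + 4*9) - 9222)*(-1/174229) + (5544 + 194)*(-1/156538) = ((-7 + 3 + 36) - 9222)*(-1/174229) + 5738*(-1/156538) = (32 - 9222)*(-1/174229) - 2869/78269 = -9190*(-1/174229) - 2869/78269 = 9190/174229 - 2869/78269 = 219429109/13636729601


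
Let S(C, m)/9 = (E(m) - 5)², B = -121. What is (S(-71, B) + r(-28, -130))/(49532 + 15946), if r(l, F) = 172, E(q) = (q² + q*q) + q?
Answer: 3825325598/32739 ≈ 1.1684e+5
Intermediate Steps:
E(q) = q + 2*q² (E(q) = (q² + q²) + q = 2*q² + q = q + 2*q²)
S(C, m) = 9*(-5 + m*(1 + 2*m))² (S(C, m) = 9*(m*(1 + 2*m) - 5)² = 9*(-5 + m*(1 + 2*m))²)
(S(-71, B) + r(-28, -130))/(49532 + 15946) = (9*(-5 - 121*(1 + 2*(-121)))² + 172)/(49532 + 15946) = (9*(-5 - 121*(1 - 242))² + 172)/65478 = (9*(-5 - 121*(-241))² + 172)*(1/65478) = (9*(-5 + 29161)² + 172)*(1/65478) = (9*29156² + 172)*(1/65478) = (9*850072336 + 172)*(1/65478) = (7650651024 + 172)*(1/65478) = 7650651196*(1/65478) = 3825325598/32739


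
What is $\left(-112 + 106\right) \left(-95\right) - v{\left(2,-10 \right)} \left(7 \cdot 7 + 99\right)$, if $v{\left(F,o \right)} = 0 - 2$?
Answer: $866$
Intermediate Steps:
$v{\left(F,o \right)} = -2$
$\left(-112 + 106\right) \left(-95\right) - v{\left(2,-10 \right)} \left(7 \cdot 7 + 99\right) = \left(-112 + 106\right) \left(-95\right) - - 2 \left(7 \cdot 7 + 99\right) = \left(-6\right) \left(-95\right) - - 2 \left(49 + 99\right) = 570 - \left(-2\right) 148 = 570 - -296 = 570 + 296 = 866$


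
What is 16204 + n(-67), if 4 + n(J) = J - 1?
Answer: 16132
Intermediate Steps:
n(J) = -5 + J (n(J) = -4 + (J - 1) = -4 + (-1 + J) = -5 + J)
16204 + n(-67) = 16204 + (-5 - 67) = 16204 - 72 = 16132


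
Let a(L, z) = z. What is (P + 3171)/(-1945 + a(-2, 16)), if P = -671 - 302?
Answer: -2198/1929 ≈ -1.1395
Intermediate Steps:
P = -973
(P + 3171)/(-1945 + a(-2, 16)) = (-973 + 3171)/(-1945 + 16) = 2198/(-1929) = 2198*(-1/1929) = -2198/1929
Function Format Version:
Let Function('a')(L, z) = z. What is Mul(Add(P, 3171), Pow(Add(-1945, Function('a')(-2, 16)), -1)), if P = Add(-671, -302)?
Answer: Rational(-2198, 1929) ≈ -1.1395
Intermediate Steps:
P = -973
Mul(Add(P, 3171), Pow(Add(-1945, Function('a')(-2, 16)), -1)) = Mul(Add(-973, 3171), Pow(Add(-1945, 16), -1)) = Mul(2198, Pow(-1929, -1)) = Mul(2198, Rational(-1, 1929)) = Rational(-2198, 1929)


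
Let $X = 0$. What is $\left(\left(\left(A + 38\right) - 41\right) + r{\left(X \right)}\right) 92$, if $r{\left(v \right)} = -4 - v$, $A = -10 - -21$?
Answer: $368$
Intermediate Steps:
$A = 11$ ($A = -10 + 21 = 11$)
$\left(\left(\left(A + 38\right) - 41\right) + r{\left(X \right)}\right) 92 = \left(\left(\left(11 + 38\right) - 41\right) - 4\right) 92 = \left(\left(49 - 41\right) + \left(-4 + 0\right)\right) 92 = \left(8 - 4\right) 92 = 4 \cdot 92 = 368$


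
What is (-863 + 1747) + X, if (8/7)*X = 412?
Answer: 2489/2 ≈ 1244.5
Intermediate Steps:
X = 721/2 (X = (7/8)*412 = 721/2 ≈ 360.50)
(-863 + 1747) + X = (-863 + 1747) + 721/2 = 884 + 721/2 = 2489/2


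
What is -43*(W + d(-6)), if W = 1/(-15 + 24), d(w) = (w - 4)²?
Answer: -38743/9 ≈ -4304.8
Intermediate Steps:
d(w) = (-4 + w)²
W = ⅑ (W = 1/9 = ⅑ ≈ 0.11111)
-43*(W + d(-6)) = -43*(⅑ + (-4 - 6)²) = -43*(⅑ + (-10)²) = -43*(⅑ + 100) = -43*901/9 = -38743/9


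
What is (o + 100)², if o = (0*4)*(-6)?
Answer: 10000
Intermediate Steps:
o = 0 (o = 0*(-6) = 0)
(o + 100)² = (0 + 100)² = 100² = 10000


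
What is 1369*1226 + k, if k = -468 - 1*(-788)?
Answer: 1678714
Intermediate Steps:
k = 320 (k = -468 + 788 = 320)
1369*1226 + k = 1369*1226 + 320 = 1678394 + 320 = 1678714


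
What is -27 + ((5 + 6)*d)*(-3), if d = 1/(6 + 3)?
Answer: -92/3 ≈ -30.667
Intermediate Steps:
d = 1/9 ≈ 0.11111
-27 + ((5 + 6)*d)*(-3) = -27 + ((5 + 6)*(1/9))*(-3) = -27 + (11*(1/9))*(-3) = -27 + (11/9)*(-3) = -27 - 11/3 = -92/3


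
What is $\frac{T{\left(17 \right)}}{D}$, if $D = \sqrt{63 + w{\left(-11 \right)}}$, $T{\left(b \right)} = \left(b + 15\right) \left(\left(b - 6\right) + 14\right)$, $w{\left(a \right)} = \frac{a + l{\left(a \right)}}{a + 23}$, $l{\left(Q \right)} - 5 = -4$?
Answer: $\frac{800 \sqrt{2238}}{373} \approx 101.46$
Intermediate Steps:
$l{\left(Q \right)} = 1$ ($l{\left(Q \right)} = 5 - 4 = 1$)
$w{\left(a \right)} = \frac{1 + a}{23 + a}$ ($w{\left(a \right)} = \frac{a + 1}{a + 23} = \frac{1 + a}{23 + a}$)
$T{\left(b \right)} = \left(8 + b\right) \left(15 + b\right)$ ($T{\left(b \right)} = \left(15 + b\right) \left(\left(b - 6\right) + 14\right) = \left(15 + b\right) \left(\left(-6 + b\right) + 14\right) = \left(15 + b\right) \left(8 + b\right) = \left(8 + b\right) \left(15 + b\right)$)
$D = \frac{\sqrt{2238}}{6}$ ($D = \sqrt{63 + \frac{1 - 11}{23 - 11}} = \sqrt{63 + \frac{1}{12} \left(-10\right)} = \sqrt{63 - \frac{5}{6}} = \sqrt{\frac{373}{6}} = \frac{\sqrt{2238}}{6} \approx 7.8846$)
$\frac{T{\left(17 \right)}}{D} = \frac{120 + 17^{2} + 23 \cdot 17}{\frac{1}{6} \sqrt{2238}} = \left(120 + 289 + 391\right) \frac{\sqrt{2238}}{373} = 800 \frac{\sqrt{2238}}{373} = \frac{800 \sqrt{2238}}{373}$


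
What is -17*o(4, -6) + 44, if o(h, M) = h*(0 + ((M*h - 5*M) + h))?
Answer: -636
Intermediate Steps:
o(h, M) = h*(h - 5*M + M*h) (o(h, M) = h*(0 + ((-5*M + M*h) + h)) = h*(0 + (h - 5*M + M*h)) = h*(h - 5*M + M*h))
-17*o(4, -6) + 44 = -68*(4 - 5*(-6) - 6*4) + 44 = -68*(4 + 30 - 24) + 44 = -68*10 + 44 = -17*40 + 44 = -680 + 44 = -636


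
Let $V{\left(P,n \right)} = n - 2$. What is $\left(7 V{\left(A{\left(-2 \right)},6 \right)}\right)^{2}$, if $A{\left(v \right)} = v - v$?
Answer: $784$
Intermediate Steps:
$A{\left(v \right)} = 0$
$V{\left(P,n \right)} = -2 + n$ ($V{\left(P,n \right)} = n - 2 = -2 + n$)
$\left(7 V{\left(A{\left(-2 \right)},6 \right)}\right)^{2} = \left(7 \left(-2 + 6\right)\right)^{2} = \left(7 \cdot 4\right)^{2} = 28^{2} = 784$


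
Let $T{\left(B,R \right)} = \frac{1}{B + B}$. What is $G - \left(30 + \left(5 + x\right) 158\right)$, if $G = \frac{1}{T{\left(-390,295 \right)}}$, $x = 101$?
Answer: $-17558$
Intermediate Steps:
$T{\left(B,R \right)} = \frac{1}{2 B}$
$G = -780$ ($G = \frac{1}{\frac{1}{2} \frac{1}{-390}} = \frac{1}{\frac{1}{2} \left(- \frac{1}{390}\right)} = \frac{1}{- \frac{1}{780}} = -780$)
$G - \left(30 + \left(5 + x\right) 158\right) = -780 - \left(30 + \left(5 + 101\right) 158\right) = -780 - \left(30 + 106 \cdot 158\right) = -780 - \left(30 + 16748\right) = -780 - 16778 = -17558$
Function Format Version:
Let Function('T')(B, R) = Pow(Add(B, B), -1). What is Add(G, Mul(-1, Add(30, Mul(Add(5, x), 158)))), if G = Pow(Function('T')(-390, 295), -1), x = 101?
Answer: -17558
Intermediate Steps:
Function('T')(B, R) = Mul(Rational(1, 2), Pow(B, -1)) (Function('T')(B, R) = Pow(Mul(2, B), -1) = Mul(Rational(1, 2), Pow(B, -1)))
G = -780 (G = Pow(Mul(Rational(1, 2), Pow(-390, -1)), -1) = Pow(Mul(Rational(1, 2), Rational(-1, 390)), -1) = Pow(Rational(-1, 780), -1) = -780)
Add(G, Mul(-1, Add(30, Mul(Add(5, x), 158)))) = Add(-780, Mul(-1, Add(30, Mul(Add(5, 101), 158)))) = Add(-780, Mul(-1, Add(30, Mul(106, 158)))) = Add(-780, Mul(-1, Add(30, 16748))) = Add(-780, Mul(-1, 16778)) = Add(-780, -16778) = -17558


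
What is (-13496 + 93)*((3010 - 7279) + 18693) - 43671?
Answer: -193368543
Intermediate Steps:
(-13496 + 93)*((3010 - 7279) + 18693) - 43671 = -13403*(-4269 + 18693) - 43671 = -13403*14424 - 43671 = -193324872 - 43671 = -193368543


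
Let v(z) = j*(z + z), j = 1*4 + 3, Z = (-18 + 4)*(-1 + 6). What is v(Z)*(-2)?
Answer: 1960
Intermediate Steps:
Z = -70 (Z = -14*5 = -70)
j = 7 (j = 4 + 3 = 7)
v(z) = 14*z (v(z) = 7*(z + z) = 7*(2*z) = 14*z)
v(Z)*(-2) = (14*(-70))*(-2) = -980*(-2) = 1960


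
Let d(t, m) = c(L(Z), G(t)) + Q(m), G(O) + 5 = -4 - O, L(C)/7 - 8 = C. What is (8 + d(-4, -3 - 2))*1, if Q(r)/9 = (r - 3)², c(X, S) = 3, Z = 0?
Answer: 587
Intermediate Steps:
L(C) = 56 + 7*C
G(O) = -9 - O (G(O) = -5 + (-4 - O) = -9 - O)
Q(r) = 9*(-3 + r)² (Q(r) = 9*(r - 3)² = 9*(-3 + r)²)
d(t, m) = 3 + 9*(-3 + m)²
(8 + d(-4, -3 - 2))*1 = (8 + (3 + 9*(-3 + (-3 - 2))²))*1 = (8 + (3 + 9*(-3 - 5)²))*1 = (8 + (3 + 9*(-8)²))*1 = (8 + (3 + 9*64))*1 = (8 + (3 + 576))*1 = (8 + 579)*1 = 587*1 = 587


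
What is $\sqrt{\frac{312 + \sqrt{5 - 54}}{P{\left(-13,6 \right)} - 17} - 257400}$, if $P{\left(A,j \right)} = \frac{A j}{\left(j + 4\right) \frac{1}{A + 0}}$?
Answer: $\frac{\sqrt{-45838163280 + 14770 i}}{422} \approx 8.1738 \cdot 10^{-5} + 507.34 i$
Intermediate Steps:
$P{\left(A,j \right)} = \frac{j A^{2}}{4 + j}$ ($P{\left(A,j \right)} = \frac{A j}{\left(4 + j\right) \frac{1}{A}} = \frac{A j}{\frac{1}{A} \left(4 + j\right)} = A j \frac{A}{4 + j} = \frac{j A^{2}}{4 + j}$)
$\sqrt{\frac{312 + \sqrt{5 - 54}}{P{\left(-13,6 \right)} - 17} - 257400} = \sqrt{\frac{312 + \sqrt{5 - 54}}{\frac{6 \left(-13\right)^{2}}{4 + 6} - 17} - 257400} = \sqrt{\frac{312 + \sqrt{-49}}{6 \cdot 169 \cdot \frac{1}{10} - 17} - 257400} = \sqrt{\frac{312 + 7 i}{6 \cdot 169 \cdot \frac{1}{10} - 17} - 257400} = \sqrt{\frac{312 + 7 i}{\frac{507}{5} - 17} - 257400} = \sqrt{\frac{312 + 7 i}{\frac{422}{5}} - 257400} = \sqrt{\frac{5 \left(312 + 7 i\right)}{422} - 257400} = \sqrt{\left(\frac{780}{211} + \frac{35 i}{422}\right) - 257400} = \sqrt{- \frac{54310620}{211} + \frac{35 i}{422}}$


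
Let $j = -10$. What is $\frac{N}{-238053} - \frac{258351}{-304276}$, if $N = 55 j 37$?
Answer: $\frac{67693247203}{72433814628} \approx 0.93455$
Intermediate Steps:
$N = -20350$ ($N = 55 \left(-10\right) 37 = \left(-550\right) 37 = -20350$)
$\frac{N}{-238053} - \frac{258351}{-304276} = - \frac{20350}{-238053} - \frac{258351}{-304276} = \left(-20350\right) \left(- \frac{1}{238053}\right) - - \frac{258351}{304276} = \frac{20350}{238053} + \frac{258351}{304276} = \frac{67693247203}{72433814628}$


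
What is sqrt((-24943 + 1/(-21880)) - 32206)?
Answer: 3*I*sqrt(759977562430)/10940 ≈ 239.06*I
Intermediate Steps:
sqrt((-24943 + 1/(-21880)) - 32206) = sqrt((-24943 - 1/21880) - 32206) = sqrt(-545752841/21880 - 32206) = sqrt(-1250420121/21880) = 3*I*sqrt(759977562430)/10940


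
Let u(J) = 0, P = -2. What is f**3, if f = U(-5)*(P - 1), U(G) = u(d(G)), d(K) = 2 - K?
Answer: 0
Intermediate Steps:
U(G) = 0
f = 0 (f = 0*(-2 - 1) = 0*(-3) = 0)
f**3 = 0**3 = 0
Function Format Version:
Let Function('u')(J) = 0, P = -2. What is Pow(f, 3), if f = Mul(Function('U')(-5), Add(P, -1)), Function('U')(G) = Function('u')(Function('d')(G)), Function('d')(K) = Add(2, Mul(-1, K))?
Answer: 0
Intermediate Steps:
Function('U')(G) = 0
f = 0 (f = Mul(0, Add(-2, -1)) = Mul(0, -3) = 0)
Pow(f, 3) = Pow(0, 3) = 0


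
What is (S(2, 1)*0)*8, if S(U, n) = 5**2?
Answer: 0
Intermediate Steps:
S(U, n) = 25
(S(2, 1)*0)*8 = (25*0)*8 = 0*8 = 0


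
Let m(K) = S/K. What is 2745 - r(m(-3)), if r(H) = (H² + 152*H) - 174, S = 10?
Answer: 30731/9 ≈ 3414.6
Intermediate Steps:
m(K) = 10/K
r(H) = -174 + H² + 152*H
2745 - r(m(-3)) = 2745 - (-174 + (10/(-3))² + 152*(10/(-3))) = 2745 - (-174 + (10*(-⅓))² + 152*(10*(-⅓))) = 2745 - (-174 + (-10/3)² + 152*(-10/3)) = 2745 - (-174 + 100/9 - 1520/3) = 2745 - 1*(-6026/9) = 2745 + 6026/9 = 30731/9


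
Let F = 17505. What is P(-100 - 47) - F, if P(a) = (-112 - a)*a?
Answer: -22650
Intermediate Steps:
P(a) = a*(-112 - a)
P(-100 - 47) - F = -(-100 - 47)*(112 + (-100 - 47)) - 1*17505 = -1*(-147)*(112 - 147) - 17505 = -1*(-147)*(-35) - 17505 = -5145 - 17505 = -22650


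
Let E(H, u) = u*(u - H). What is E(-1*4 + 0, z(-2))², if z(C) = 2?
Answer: 144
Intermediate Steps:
E(-1*4 + 0, z(-2))² = (2*(2 - (-1*4 + 0)))² = (2*(2 - (-4 + 0)))² = (2*(2 - 1*(-4)))² = (2*(2 + 4))² = (2*6)² = 12² = 144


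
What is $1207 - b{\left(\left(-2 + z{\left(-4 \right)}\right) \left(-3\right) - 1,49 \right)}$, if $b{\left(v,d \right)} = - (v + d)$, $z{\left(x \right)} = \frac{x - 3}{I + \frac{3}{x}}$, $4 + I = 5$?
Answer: $1345$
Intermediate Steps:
$I = 1$ ($I = -4 + 5 = 1$)
$z{\left(x \right)} = \frac{-3 + x}{1 + \frac{3}{x}}$ ($z{\left(x \right)} = \frac{x - 3}{1 + \frac{3}{x}} = \frac{-3 + x}{1 + \frac{3}{x}}$)
$b{\left(v,d \right)} = - d - v$ ($b{\left(v,d \right)} = - (d + v) = - d - v$)
$1207 - b{\left(\left(-2 + z{\left(-4 \right)}\right) \left(-3\right) - 1,49 \right)} = 1207 - \left(\left(-1\right) 49 - \left(\left(-2 - \frac{4 \left(-3 - 4\right)}{3 - 4}\right) \left(-3\right) - 1\right)\right) = 1207 - \left(-49 - \left(\left(-2 - 4 \frac{1}{-1} \left(-7\right)\right) \left(-3\right) - 1\right)\right) = 1207 - \left(-49 - \left(\left(-2 - \left(-4\right) \left(-7\right)\right) \left(-3\right) - 1\right)\right) = 1207 - \left(-49 - \left(\left(-2 - 28\right) \left(-3\right) - 1\right)\right) = 1207 - \left(-49 - \left(\left(-30\right) \left(-3\right) - 1\right)\right) = 1207 - \left(-49 - \left(90 - 1\right)\right) = 1207 - \left(-49 - 89\right) = 1207 - -138 = 1207 + 138 = 1345$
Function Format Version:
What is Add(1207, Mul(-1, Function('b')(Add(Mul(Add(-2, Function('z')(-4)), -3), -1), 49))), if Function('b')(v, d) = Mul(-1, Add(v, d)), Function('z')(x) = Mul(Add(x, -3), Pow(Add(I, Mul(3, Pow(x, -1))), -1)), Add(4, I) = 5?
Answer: 1345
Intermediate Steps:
I = 1 (I = Add(-4, 5) = 1)
Function('z')(x) = Mul(Pow(Add(1, Mul(3, Pow(x, -1))), -1), Add(-3, x)) (Function('z')(x) = Mul(Add(x, -3), Pow(Add(1, Mul(3, Pow(x, -1))), -1)) = Mul(Add(-3, x), Pow(Add(1, Mul(3, Pow(x, -1))), -1)) = Mul(Pow(Add(1, Mul(3, Pow(x, -1))), -1), Add(-3, x)))
Function('b')(v, d) = Add(Mul(-1, d), Mul(-1, v)) (Function('b')(v, d) = Mul(-1, Add(d, v)) = Add(Mul(-1, d), Mul(-1, v)))
Add(1207, Mul(-1, Function('b')(Add(Mul(Add(-2, Function('z')(-4)), -3), -1), 49))) = Add(1207, Mul(-1, Add(Mul(-1, 49), Mul(-1, Add(Mul(Add(-2, Mul(-4, Pow(Add(3, -4), -1), Add(-3, -4))), -3), -1))))) = Add(1207, Mul(-1, Add(-49, Mul(-1, Add(Mul(Add(-2, Mul(-4, Pow(-1, -1), -7)), -3), -1))))) = Add(1207, Mul(-1, Add(-49, Mul(-1, Add(Mul(Add(-2, Mul(-4, -1, -7)), -3), -1))))) = Add(1207, Mul(-1, Add(-49, Mul(-1, Add(Mul(Add(-2, -28), -3), -1))))) = Add(1207, Mul(-1, Add(-49, Mul(-1, Add(Mul(-30, -3), -1))))) = Add(1207, Mul(-1, Add(-49, Mul(-1, Add(90, -1))))) = Add(1207, Mul(-1, Add(-49, Mul(-1, 89)))) = Add(1207, Mul(-1, Add(-49, -89))) = Add(1207, Mul(-1, -138)) = Add(1207, 138) = 1345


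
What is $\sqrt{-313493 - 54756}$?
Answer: $i \sqrt{368249} \approx 606.83 i$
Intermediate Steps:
$\sqrt{-313493 - 54756} = \sqrt{-368249} = i \sqrt{368249}$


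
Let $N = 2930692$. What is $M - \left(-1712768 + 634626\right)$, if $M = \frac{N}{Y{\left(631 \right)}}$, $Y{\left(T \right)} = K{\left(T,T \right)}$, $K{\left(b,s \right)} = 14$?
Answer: $\frac{9012340}{7} \approx 1.2875 \cdot 10^{6}$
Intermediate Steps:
$Y{\left(T \right)} = 14$
$M = \frac{1465346}{7}$ ($M = \frac{2930692}{14} = 2930692 \cdot \frac{1}{14} = \frac{1465346}{7} \approx 2.0934 \cdot 10^{5}$)
$M - \left(-1712768 + 634626\right) = \frac{1465346}{7} - \left(-1712768 + 634626\right) = \frac{1465346}{7} - -1078142 = \frac{1465346}{7} + 1078142 = \frac{9012340}{7}$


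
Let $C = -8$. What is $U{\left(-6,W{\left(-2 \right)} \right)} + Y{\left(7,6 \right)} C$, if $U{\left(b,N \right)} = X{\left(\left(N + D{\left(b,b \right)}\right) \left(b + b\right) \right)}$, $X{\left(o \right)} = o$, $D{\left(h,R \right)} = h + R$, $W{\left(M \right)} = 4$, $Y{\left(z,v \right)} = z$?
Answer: $40$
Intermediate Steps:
$D{\left(h,R \right)} = R + h$
$U{\left(b,N \right)} = 2 b \left(N + 2 b\right)$ ($U{\left(b,N \right)} = \left(N + \left(b + b\right)\right) \left(b + b\right) = \left(N + 2 b\right) 2 b = 2 b \left(N + 2 b\right)$)
$U{\left(-6,W{\left(-2 \right)} \right)} + Y{\left(7,6 \right)} C = 2 \left(-6\right) \left(4 + 2 \left(-6\right)\right) + 7 \left(-8\right) = 2 \left(-6\right) \left(4 - 12\right) - 56 = 2 \left(-6\right) \left(-8\right) - 56 = 96 - 56 = 40$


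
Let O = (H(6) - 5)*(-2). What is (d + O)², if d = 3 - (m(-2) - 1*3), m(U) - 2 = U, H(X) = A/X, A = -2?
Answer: 2500/9 ≈ 277.78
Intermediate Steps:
H(X) = -2/X
m(U) = 2 + U
O = 32/3 (O = (-2/6 - 5)*(-2) = (-2*⅙ - 5)*(-2) = (-⅓ - 5)*(-2) = -16/3*(-2) = 32/3 ≈ 10.667)
d = 6 (d = 3 - ((2 - 2) - 1*3) = 3 - (0 - 3) = 3 - 1*(-3) = 3 + 3 = 6)
(d + O)² = (6 + 32/3)² = (50/3)² = 2500/9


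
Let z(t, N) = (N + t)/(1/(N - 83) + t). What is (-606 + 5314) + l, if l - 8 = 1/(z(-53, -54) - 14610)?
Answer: 500288180014/106083161 ≈ 4716.0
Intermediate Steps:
z(t, N) = (N + t)/(t + 1/(-83 + N)) (z(t, N) = (N + t)/(1/(-83 + N) + t) = (N + t)/(t + 1/(-83 + N)))
l = 848658026/106083161 (l = 8 + 1/(((-54)**2 - 83*(-54) - 83*(-53) - 54*(-53))/(1 - 83*(-53) - 54*(-53)) - 14610) = 8 + 1/((2916 + 4482 + 4399 + 2862)/(1 + 4399 + 2862) - 14610) = 8 + 1/(14659/7262 - 14610) = 8 + 1/(-106083161/7262) = 8 - 7262/106083161 = 848658026/106083161 ≈ 7.9999)
(-606 + 5314) + l = (-606 + 5314) + 848658026/106083161 = 4708 + 848658026/106083161 = 500288180014/106083161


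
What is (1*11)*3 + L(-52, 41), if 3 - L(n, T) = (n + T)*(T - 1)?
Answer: 476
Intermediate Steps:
L(n, T) = 3 - (-1 + T)*(T + n) (L(n, T) = 3 - (n + T)*(T - 1) = 3 - (T + n)*(-1 + T) = 3 - (-1 + T)*(T + n))
(1*11)*3 + L(-52, 41) = (1*11)*3 + (3 + 41 - 52 - 1*41**2 - 1*41*(-52)) = 11*3 + (3 + 41 - 52 - 1*1681 + 2132) = 33 + (3 + 41 - 52 - 1681 + 2132) = 33 + 443 = 476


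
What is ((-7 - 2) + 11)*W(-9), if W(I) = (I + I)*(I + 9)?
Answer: 0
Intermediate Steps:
W(I) = 2*I*(9 + I) (W(I) = (2*I)*(9 + I) = 2*I*(9 + I))
((-7 - 2) + 11)*W(-9) = ((-7 - 2) + 11)*(2*(-9)*(9 - 9)) = (-9 + 11)*(2*(-9)*0) = 2*0 = 0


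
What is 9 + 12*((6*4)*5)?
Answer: 1449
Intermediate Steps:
9 + 12*((6*4)*5) = 9 + 12*(24*5) = 9 + 12*120 = 9 + 1440 = 1449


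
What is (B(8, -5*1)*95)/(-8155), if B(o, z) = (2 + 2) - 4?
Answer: 0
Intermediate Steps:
B(o, z) = 0 (B(o, z) = 4 - 4 = 0)
(B(8, -5*1)*95)/(-8155) = (0*95)/(-8155) = 0*(-1/8155) = 0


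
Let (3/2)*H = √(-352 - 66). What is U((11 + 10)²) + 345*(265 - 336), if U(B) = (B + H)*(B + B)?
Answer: 364467 + 588*I*√418 ≈ 3.6447e+5 + 12022.0*I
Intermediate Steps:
H = 2*I*√418/3 (H = 2*√(-352 - 66)/3 = 2*√(-418)/3 = 2*(I*√418)/3 = 2*I*√418/3 ≈ 13.63*I)
U(B) = 2*B*(B + 2*I*√418/3) (U(B) = (B + 2*I*√418/3)*(B + B) = (B + 2*I*√418/3)*(2*B) = 2*B*(B + 2*I*√418/3))
U((11 + 10)²) + 345*(265 - 336) = 2*(11 + 10)²*(3*(11 + 10)² + 2*I*√418)/3 + 345*(265 - 336) = (⅔)*21²*(3*21² + 2*I*√418) + 345*(-71) = (⅔)*441*(3*441 + 2*I*√418) - 24495 = (⅔)*441*(1323 + 2*I*√418) - 24495 = (388962 + 588*I*√418) - 24495 = 364467 + 588*I*√418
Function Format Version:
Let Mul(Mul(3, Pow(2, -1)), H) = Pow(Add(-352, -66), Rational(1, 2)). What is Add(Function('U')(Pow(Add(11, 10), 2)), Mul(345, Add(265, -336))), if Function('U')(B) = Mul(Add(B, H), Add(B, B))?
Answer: Add(364467, Mul(588, I, Pow(418, Rational(1, 2)))) ≈ Add(3.6447e+5, Mul(12022., I))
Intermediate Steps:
H = Mul(Rational(2, 3), I, Pow(418, Rational(1, 2))) (H = Mul(Rational(2, 3), Pow(Add(-352, -66), Rational(1, 2))) = Mul(Rational(2, 3), Pow(-418, Rational(1, 2))) = Mul(Rational(2, 3), Mul(I, Pow(418, Rational(1, 2)))) = Mul(Rational(2, 3), I, Pow(418, Rational(1, 2))) ≈ Mul(13.630, I))
Function('U')(B) = Mul(2, B, Add(B, Mul(Rational(2, 3), I, Pow(418, Rational(1, 2))))) (Function('U')(B) = Mul(Add(B, Mul(Rational(2, 3), I, Pow(418, Rational(1, 2)))), Add(B, B)) = Mul(Add(B, Mul(Rational(2, 3), I, Pow(418, Rational(1, 2)))), Mul(2, B)) = Mul(2, B, Add(B, Mul(Rational(2, 3), I, Pow(418, Rational(1, 2))))))
Add(Function('U')(Pow(Add(11, 10), 2)), Mul(345, Add(265, -336))) = Add(Mul(Rational(2, 3), Pow(Add(11, 10), 2), Add(Mul(3, Pow(Add(11, 10), 2)), Mul(2, I, Pow(418, Rational(1, 2))))), Mul(345, Add(265, -336))) = Add(Mul(Rational(2, 3), Pow(21, 2), Add(Mul(3, Pow(21, 2)), Mul(2, I, Pow(418, Rational(1, 2))))), Mul(345, -71)) = Add(Mul(Rational(2, 3), 441, Add(Mul(3, 441), Mul(2, I, Pow(418, Rational(1, 2))))), -24495) = Add(Mul(Rational(2, 3), 441, Add(1323, Mul(2, I, Pow(418, Rational(1, 2))))), -24495) = Add(Add(388962, Mul(588, I, Pow(418, Rational(1, 2)))), -24495) = Add(364467, Mul(588, I, Pow(418, Rational(1, 2))))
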